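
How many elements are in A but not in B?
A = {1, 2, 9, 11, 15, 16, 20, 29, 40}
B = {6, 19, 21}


Set A = {1, 2, 9, 11, 15, 16, 20, 29, 40}
Set B = {6, 19, 21}
A \ B = {1, 2, 9, 11, 15, 16, 20, 29, 40}
|A \ B| = 9

9


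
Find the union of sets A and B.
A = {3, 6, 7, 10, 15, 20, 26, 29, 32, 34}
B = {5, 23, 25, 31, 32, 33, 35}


Set A = {3, 6, 7, 10, 15, 20, 26, 29, 32, 34}
Set B = {5, 23, 25, 31, 32, 33, 35}
A ∪ B includes all elements in either set.
Elements from A: {3, 6, 7, 10, 15, 20, 26, 29, 32, 34}
Elements from B not already included: {5, 23, 25, 31, 33, 35}
A ∪ B = {3, 5, 6, 7, 10, 15, 20, 23, 25, 26, 29, 31, 32, 33, 34, 35}

{3, 5, 6, 7, 10, 15, 20, 23, 25, 26, 29, 31, 32, 33, 34, 35}


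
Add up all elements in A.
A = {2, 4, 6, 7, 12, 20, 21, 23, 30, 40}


Set A = {2, 4, 6, 7, 12, 20, 21, 23, 30, 40}
Sum = 2 + 4 + 6 + 7 + 12 + 20 + 21 + 23 + 30 + 40 = 165

165


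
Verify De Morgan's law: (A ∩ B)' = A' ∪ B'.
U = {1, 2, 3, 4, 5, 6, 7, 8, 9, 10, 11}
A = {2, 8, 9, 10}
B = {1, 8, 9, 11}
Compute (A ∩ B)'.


U = {1, 2, 3, 4, 5, 6, 7, 8, 9, 10, 11}
A = {2, 8, 9, 10}, B = {1, 8, 9, 11}
A ∩ B = {8, 9}
(A ∩ B)' = U \ (A ∩ B) = {1, 2, 3, 4, 5, 6, 7, 10, 11}
Verification via A' ∪ B': A' = {1, 3, 4, 5, 6, 7, 11}, B' = {2, 3, 4, 5, 6, 7, 10}
A' ∪ B' = {1, 2, 3, 4, 5, 6, 7, 10, 11} ✓

{1, 2, 3, 4, 5, 6, 7, 10, 11}


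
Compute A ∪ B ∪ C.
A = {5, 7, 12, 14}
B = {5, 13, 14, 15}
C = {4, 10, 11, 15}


Set A = {5, 7, 12, 14}
Set B = {5, 13, 14, 15}
Set C = {4, 10, 11, 15}
First, A ∪ B = {5, 7, 12, 13, 14, 15}
Then, (A ∪ B) ∪ C = {4, 5, 7, 10, 11, 12, 13, 14, 15}

{4, 5, 7, 10, 11, 12, 13, 14, 15}


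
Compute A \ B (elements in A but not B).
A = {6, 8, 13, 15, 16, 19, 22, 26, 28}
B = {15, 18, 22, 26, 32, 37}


Set A = {6, 8, 13, 15, 16, 19, 22, 26, 28}
Set B = {15, 18, 22, 26, 32, 37}
A \ B includes elements in A that are not in B.
Check each element of A:
6 (not in B, keep), 8 (not in B, keep), 13 (not in B, keep), 15 (in B, remove), 16 (not in B, keep), 19 (not in B, keep), 22 (in B, remove), 26 (in B, remove), 28 (not in B, keep)
A \ B = {6, 8, 13, 16, 19, 28}

{6, 8, 13, 16, 19, 28}


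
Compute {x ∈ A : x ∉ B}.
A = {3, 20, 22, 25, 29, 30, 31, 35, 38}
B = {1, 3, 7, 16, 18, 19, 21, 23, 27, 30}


Set A = {3, 20, 22, 25, 29, 30, 31, 35, 38}
Set B = {1, 3, 7, 16, 18, 19, 21, 23, 27, 30}
Check each element of A against B:
3 ∈ B, 20 ∉ B (include), 22 ∉ B (include), 25 ∉ B (include), 29 ∉ B (include), 30 ∈ B, 31 ∉ B (include), 35 ∉ B (include), 38 ∉ B (include)
Elements of A not in B: {20, 22, 25, 29, 31, 35, 38}

{20, 22, 25, 29, 31, 35, 38}


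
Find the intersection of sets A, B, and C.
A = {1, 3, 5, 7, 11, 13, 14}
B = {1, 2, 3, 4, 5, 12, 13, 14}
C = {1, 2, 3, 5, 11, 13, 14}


Set A = {1, 3, 5, 7, 11, 13, 14}
Set B = {1, 2, 3, 4, 5, 12, 13, 14}
Set C = {1, 2, 3, 5, 11, 13, 14}
First, A ∩ B = {1, 3, 5, 13, 14}
Then, (A ∩ B) ∩ C = {1, 3, 5, 13, 14}

{1, 3, 5, 13, 14}


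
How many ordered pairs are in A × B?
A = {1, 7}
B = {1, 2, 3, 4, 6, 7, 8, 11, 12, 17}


Set A = {1, 7} has 2 elements.
Set B = {1, 2, 3, 4, 6, 7, 8, 11, 12, 17} has 10 elements.
|A × B| = |A| × |B| = 2 × 10 = 20

20


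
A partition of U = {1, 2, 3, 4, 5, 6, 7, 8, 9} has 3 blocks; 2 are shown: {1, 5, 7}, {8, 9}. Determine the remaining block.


U = {1, 2, 3, 4, 5, 6, 7, 8, 9}
Shown blocks: {1, 5, 7}, {8, 9}
A partition's blocks are pairwise disjoint and cover U, so the missing block = U \ (union of shown blocks).
Union of shown blocks: {1, 5, 7, 8, 9}
Missing block = U \ (union) = {2, 3, 4, 6}

{2, 3, 4, 6}


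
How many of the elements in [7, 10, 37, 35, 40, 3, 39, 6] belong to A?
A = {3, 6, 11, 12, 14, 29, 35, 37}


Set A = {3, 6, 11, 12, 14, 29, 35, 37}
Candidates: [7, 10, 37, 35, 40, 3, 39, 6]
Check each candidate:
7 ∉ A, 10 ∉ A, 37 ∈ A, 35 ∈ A, 40 ∉ A, 3 ∈ A, 39 ∉ A, 6 ∈ A
Count of candidates in A: 4

4


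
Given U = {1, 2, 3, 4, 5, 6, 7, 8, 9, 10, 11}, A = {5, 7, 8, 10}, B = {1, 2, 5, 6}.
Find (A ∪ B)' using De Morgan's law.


U = {1, 2, 3, 4, 5, 6, 7, 8, 9, 10, 11}
A = {5, 7, 8, 10}, B = {1, 2, 5, 6}
A ∪ B = {1, 2, 5, 6, 7, 8, 10}
(A ∪ B)' = U \ (A ∪ B) = {3, 4, 9, 11}
Verification via A' ∩ B': A' = {1, 2, 3, 4, 6, 9, 11}, B' = {3, 4, 7, 8, 9, 10, 11}
A' ∩ B' = {3, 4, 9, 11} ✓

{3, 4, 9, 11}


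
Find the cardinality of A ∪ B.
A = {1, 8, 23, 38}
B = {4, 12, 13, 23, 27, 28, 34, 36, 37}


Set A = {1, 8, 23, 38}, |A| = 4
Set B = {4, 12, 13, 23, 27, 28, 34, 36, 37}, |B| = 9
A ∩ B = {23}, |A ∩ B| = 1
|A ∪ B| = |A| + |B| - |A ∩ B| = 4 + 9 - 1 = 12

12


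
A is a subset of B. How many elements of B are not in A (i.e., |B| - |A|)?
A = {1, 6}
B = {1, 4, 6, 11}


Set A = {1, 6}, |A| = 2
Set B = {1, 4, 6, 11}, |B| = 4
Since A ⊆ B: B \ A = {4, 11}
|B| - |A| = 4 - 2 = 2

2


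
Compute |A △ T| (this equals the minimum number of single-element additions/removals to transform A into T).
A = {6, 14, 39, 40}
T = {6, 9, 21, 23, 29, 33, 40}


Set A = {6, 14, 39, 40}
Set T = {6, 9, 21, 23, 29, 33, 40}
Elements to remove from A (in A, not in T): {14, 39} → 2 removals
Elements to add to A (in T, not in A): {9, 21, 23, 29, 33} → 5 additions
Total edits = 2 + 5 = 7

7


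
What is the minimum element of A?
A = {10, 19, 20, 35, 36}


Set A = {10, 19, 20, 35, 36}
Elements in ascending order: 10, 19, 20, 35, 36
The smallest element is 10.

10


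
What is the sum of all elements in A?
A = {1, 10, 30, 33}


Set A = {1, 10, 30, 33}
Sum = 1 + 10 + 30 + 33 = 74

74


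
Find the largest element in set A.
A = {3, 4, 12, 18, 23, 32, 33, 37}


Set A = {3, 4, 12, 18, 23, 32, 33, 37}
Elements in ascending order: 3, 4, 12, 18, 23, 32, 33, 37
The largest element is 37.

37


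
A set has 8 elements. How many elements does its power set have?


The set has 8 elements.
The power set contains all possible subsets.
|P(A)| = 2^|A| = 2^8 = 256

256


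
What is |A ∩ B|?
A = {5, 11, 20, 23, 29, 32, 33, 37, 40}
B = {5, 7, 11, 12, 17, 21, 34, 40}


Set A = {5, 11, 20, 23, 29, 32, 33, 37, 40}
Set B = {5, 7, 11, 12, 17, 21, 34, 40}
A ∩ B = {5, 11, 40}
|A ∩ B| = 3

3


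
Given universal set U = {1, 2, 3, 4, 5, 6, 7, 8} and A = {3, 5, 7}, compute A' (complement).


Universal set U = {1, 2, 3, 4, 5, 6, 7, 8}
Set A = {3, 5, 7}
A' = U \ A = elements in U but not in A
Checking each element of U:
1 (not in A, include), 2 (not in A, include), 3 (in A, exclude), 4 (not in A, include), 5 (in A, exclude), 6 (not in A, include), 7 (in A, exclude), 8 (not in A, include)
A' = {1, 2, 4, 6, 8}

{1, 2, 4, 6, 8}


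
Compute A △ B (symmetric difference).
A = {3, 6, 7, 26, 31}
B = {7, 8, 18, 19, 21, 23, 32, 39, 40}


Set A = {3, 6, 7, 26, 31}
Set B = {7, 8, 18, 19, 21, 23, 32, 39, 40}
A △ B = (A \ B) ∪ (B \ A)
Elements in A but not B: {3, 6, 26, 31}
Elements in B but not A: {8, 18, 19, 21, 23, 32, 39, 40}
A △ B = {3, 6, 8, 18, 19, 21, 23, 26, 31, 32, 39, 40}

{3, 6, 8, 18, 19, 21, 23, 26, 31, 32, 39, 40}


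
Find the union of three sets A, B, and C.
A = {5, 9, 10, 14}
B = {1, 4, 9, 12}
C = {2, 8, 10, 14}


Set A = {5, 9, 10, 14}
Set B = {1, 4, 9, 12}
Set C = {2, 8, 10, 14}
First, A ∪ B = {1, 4, 5, 9, 10, 12, 14}
Then, (A ∪ B) ∪ C = {1, 2, 4, 5, 8, 9, 10, 12, 14}

{1, 2, 4, 5, 8, 9, 10, 12, 14}


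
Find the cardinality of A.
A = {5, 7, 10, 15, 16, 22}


Set A = {5, 7, 10, 15, 16, 22}
Listing elements: 5, 7, 10, 15, 16, 22
Counting: 6 elements
|A| = 6

6


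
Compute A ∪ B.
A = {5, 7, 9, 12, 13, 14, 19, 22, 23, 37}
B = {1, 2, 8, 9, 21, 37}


Set A = {5, 7, 9, 12, 13, 14, 19, 22, 23, 37}
Set B = {1, 2, 8, 9, 21, 37}
A ∪ B includes all elements in either set.
Elements from A: {5, 7, 9, 12, 13, 14, 19, 22, 23, 37}
Elements from B not already included: {1, 2, 8, 21}
A ∪ B = {1, 2, 5, 7, 8, 9, 12, 13, 14, 19, 21, 22, 23, 37}

{1, 2, 5, 7, 8, 9, 12, 13, 14, 19, 21, 22, 23, 37}


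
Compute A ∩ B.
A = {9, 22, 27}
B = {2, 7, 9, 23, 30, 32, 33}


Set A = {9, 22, 27}
Set B = {2, 7, 9, 23, 30, 32, 33}
A ∩ B includes only elements in both sets.
Check each element of A against B:
9 ✓, 22 ✗, 27 ✗
A ∩ B = {9}

{9}


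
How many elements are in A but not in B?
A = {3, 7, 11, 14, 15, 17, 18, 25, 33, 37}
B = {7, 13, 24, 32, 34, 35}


Set A = {3, 7, 11, 14, 15, 17, 18, 25, 33, 37}
Set B = {7, 13, 24, 32, 34, 35}
A \ B = {3, 11, 14, 15, 17, 18, 25, 33, 37}
|A \ B| = 9

9


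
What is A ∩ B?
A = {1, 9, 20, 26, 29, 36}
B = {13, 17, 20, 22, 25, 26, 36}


Set A = {1, 9, 20, 26, 29, 36}
Set B = {13, 17, 20, 22, 25, 26, 36}
A ∩ B includes only elements in both sets.
Check each element of A against B:
1 ✗, 9 ✗, 20 ✓, 26 ✓, 29 ✗, 36 ✓
A ∩ B = {20, 26, 36}

{20, 26, 36}


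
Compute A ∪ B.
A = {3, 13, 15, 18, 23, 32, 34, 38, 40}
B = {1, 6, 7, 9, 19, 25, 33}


Set A = {3, 13, 15, 18, 23, 32, 34, 38, 40}
Set B = {1, 6, 7, 9, 19, 25, 33}
A ∪ B includes all elements in either set.
Elements from A: {3, 13, 15, 18, 23, 32, 34, 38, 40}
Elements from B not already included: {1, 6, 7, 9, 19, 25, 33}
A ∪ B = {1, 3, 6, 7, 9, 13, 15, 18, 19, 23, 25, 32, 33, 34, 38, 40}

{1, 3, 6, 7, 9, 13, 15, 18, 19, 23, 25, 32, 33, 34, 38, 40}


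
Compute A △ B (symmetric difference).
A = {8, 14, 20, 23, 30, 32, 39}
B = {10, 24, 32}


Set A = {8, 14, 20, 23, 30, 32, 39}
Set B = {10, 24, 32}
A △ B = (A \ B) ∪ (B \ A)
Elements in A but not B: {8, 14, 20, 23, 30, 39}
Elements in B but not A: {10, 24}
A △ B = {8, 10, 14, 20, 23, 24, 30, 39}

{8, 10, 14, 20, 23, 24, 30, 39}


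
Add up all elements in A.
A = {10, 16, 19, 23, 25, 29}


Set A = {10, 16, 19, 23, 25, 29}
Sum = 10 + 16 + 19 + 23 + 25 + 29 = 122

122


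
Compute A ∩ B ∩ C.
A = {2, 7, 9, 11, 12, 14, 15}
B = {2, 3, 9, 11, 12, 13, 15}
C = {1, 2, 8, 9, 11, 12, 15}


Set A = {2, 7, 9, 11, 12, 14, 15}
Set B = {2, 3, 9, 11, 12, 13, 15}
Set C = {1, 2, 8, 9, 11, 12, 15}
First, A ∩ B = {2, 9, 11, 12, 15}
Then, (A ∩ B) ∩ C = {2, 9, 11, 12, 15}

{2, 9, 11, 12, 15}


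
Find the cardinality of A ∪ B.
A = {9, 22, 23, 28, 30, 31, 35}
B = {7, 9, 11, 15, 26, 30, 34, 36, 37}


Set A = {9, 22, 23, 28, 30, 31, 35}, |A| = 7
Set B = {7, 9, 11, 15, 26, 30, 34, 36, 37}, |B| = 9
A ∩ B = {9, 30}, |A ∩ B| = 2
|A ∪ B| = |A| + |B| - |A ∩ B| = 7 + 9 - 2 = 14

14


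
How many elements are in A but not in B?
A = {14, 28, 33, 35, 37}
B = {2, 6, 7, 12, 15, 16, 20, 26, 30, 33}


Set A = {14, 28, 33, 35, 37}
Set B = {2, 6, 7, 12, 15, 16, 20, 26, 30, 33}
A \ B = {14, 28, 35, 37}
|A \ B| = 4

4


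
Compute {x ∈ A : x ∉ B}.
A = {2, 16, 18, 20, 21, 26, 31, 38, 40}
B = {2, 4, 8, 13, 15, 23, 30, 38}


Set A = {2, 16, 18, 20, 21, 26, 31, 38, 40}
Set B = {2, 4, 8, 13, 15, 23, 30, 38}
Check each element of A against B:
2 ∈ B, 16 ∉ B (include), 18 ∉ B (include), 20 ∉ B (include), 21 ∉ B (include), 26 ∉ B (include), 31 ∉ B (include), 38 ∈ B, 40 ∉ B (include)
Elements of A not in B: {16, 18, 20, 21, 26, 31, 40}

{16, 18, 20, 21, 26, 31, 40}


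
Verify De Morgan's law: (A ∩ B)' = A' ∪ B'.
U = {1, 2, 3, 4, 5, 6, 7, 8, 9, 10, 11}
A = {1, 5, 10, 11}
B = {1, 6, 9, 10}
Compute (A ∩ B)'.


U = {1, 2, 3, 4, 5, 6, 7, 8, 9, 10, 11}
A = {1, 5, 10, 11}, B = {1, 6, 9, 10}
A ∩ B = {1, 10}
(A ∩ B)' = U \ (A ∩ B) = {2, 3, 4, 5, 6, 7, 8, 9, 11}
Verification via A' ∪ B': A' = {2, 3, 4, 6, 7, 8, 9}, B' = {2, 3, 4, 5, 7, 8, 11}
A' ∪ B' = {2, 3, 4, 5, 6, 7, 8, 9, 11} ✓

{2, 3, 4, 5, 6, 7, 8, 9, 11}


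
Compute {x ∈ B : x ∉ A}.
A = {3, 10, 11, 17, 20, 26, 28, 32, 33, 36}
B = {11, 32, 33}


Set A = {3, 10, 11, 17, 20, 26, 28, 32, 33, 36}
Set B = {11, 32, 33}
Check each element of B against A:
11 ∈ A, 32 ∈ A, 33 ∈ A
Elements of B not in A: {}

{}


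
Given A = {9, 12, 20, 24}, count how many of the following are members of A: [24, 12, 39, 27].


Set A = {9, 12, 20, 24}
Candidates: [24, 12, 39, 27]
Check each candidate:
24 ∈ A, 12 ∈ A, 39 ∉ A, 27 ∉ A
Count of candidates in A: 2

2


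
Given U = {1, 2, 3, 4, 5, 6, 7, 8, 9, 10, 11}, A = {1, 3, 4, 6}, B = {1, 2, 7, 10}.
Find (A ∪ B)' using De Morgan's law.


U = {1, 2, 3, 4, 5, 6, 7, 8, 9, 10, 11}
A = {1, 3, 4, 6}, B = {1, 2, 7, 10}
A ∪ B = {1, 2, 3, 4, 6, 7, 10}
(A ∪ B)' = U \ (A ∪ B) = {5, 8, 9, 11}
Verification via A' ∩ B': A' = {2, 5, 7, 8, 9, 10, 11}, B' = {3, 4, 5, 6, 8, 9, 11}
A' ∩ B' = {5, 8, 9, 11} ✓

{5, 8, 9, 11}


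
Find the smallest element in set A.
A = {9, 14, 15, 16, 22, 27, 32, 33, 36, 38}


Set A = {9, 14, 15, 16, 22, 27, 32, 33, 36, 38}
Elements in ascending order: 9, 14, 15, 16, 22, 27, 32, 33, 36, 38
The smallest element is 9.

9


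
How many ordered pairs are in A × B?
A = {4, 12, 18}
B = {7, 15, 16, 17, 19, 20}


Set A = {4, 12, 18} has 3 elements.
Set B = {7, 15, 16, 17, 19, 20} has 6 elements.
|A × B| = |A| × |B| = 3 × 6 = 18

18


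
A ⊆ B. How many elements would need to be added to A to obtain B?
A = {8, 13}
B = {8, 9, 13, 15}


Set A = {8, 13}, |A| = 2
Set B = {8, 9, 13, 15}, |B| = 4
Since A ⊆ B: B \ A = {9, 15}
|B| - |A| = 4 - 2 = 2

2


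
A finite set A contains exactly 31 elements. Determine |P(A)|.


The set has 31 elements.
The power set contains all possible subsets.
|P(A)| = 2^|A| = 2^31 = 2147483648

2147483648


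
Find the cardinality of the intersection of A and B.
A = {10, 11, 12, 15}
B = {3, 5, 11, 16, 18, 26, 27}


Set A = {10, 11, 12, 15}
Set B = {3, 5, 11, 16, 18, 26, 27}
A ∩ B = {11}
|A ∩ B| = 1

1


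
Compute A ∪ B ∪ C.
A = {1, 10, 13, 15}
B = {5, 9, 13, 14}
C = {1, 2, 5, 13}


Set A = {1, 10, 13, 15}
Set B = {5, 9, 13, 14}
Set C = {1, 2, 5, 13}
First, A ∪ B = {1, 5, 9, 10, 13, 14, 15}
Then, (A ∪ B) ∪ C = {1, 2, 5, 9, 10, 13, 14, 15}

{1, 2, 5, 9, 10, 13, 14, 15}


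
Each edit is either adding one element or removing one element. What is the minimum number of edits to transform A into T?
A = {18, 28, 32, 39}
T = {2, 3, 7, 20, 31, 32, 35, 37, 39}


Set A = {18, 28, 32, 39}
Set T = {2, 3, 7, 20, 31, 32, 35, 37, 39}
Elements to remove from A (in A, not in T): {18, 28} → 2 removals
Elements to add to A (in T, not in A): {2, 3, 7, 20, 31, 35, 37} → 7 additions
Total edits = 2 + 7 = 9

9


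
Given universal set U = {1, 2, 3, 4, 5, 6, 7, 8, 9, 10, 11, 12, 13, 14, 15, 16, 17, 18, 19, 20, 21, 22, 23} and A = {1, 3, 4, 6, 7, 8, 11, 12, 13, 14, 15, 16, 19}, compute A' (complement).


Universal set U = {1, 2, 3, 4, 5, 6, 7, 8, 9, 10, 11, 12, 13, 14, 15, 16, 17, 18, 19, 20, 21, 22, 23}
Set A = {1, 3, 4, 6, 7, 8, 11, 12, 13, 14, 15, 16, 19}
A' = U \ A = elements in U but not in A
Checking each element of U:
1 (in A, exclude), 2 (not in A, include), 3 (in A, exclude), 4 (in A, exclude), 5 (not in A, include), 6 (in A, exclude), 7 (in A, exclude), 8 (in A, exclude), 9 (not in A, include), 10 (not in A, include), 11 (in A, exclude), 12 (in A, exclude), 13 (in A, exclude), 14 (in A, exclude), 15 (in A, exclude), 16 (in A, exclude), 17 (not in A, include), 18 (not in A, include), 19 (in A, exclude), 20 (not in A, include), 21 (not in A, include), 22 (not in A, include), 23 (not in A, include)
A' = {2, 5, 9, 10, 17, 18, 20, 21, 22, 23}

{2, 5, 9, 10, 17, 18, 20, 21, 22, 23}


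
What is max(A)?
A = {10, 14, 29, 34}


Set A = {10, 14, 29, 34}
Elements in ascending order: 10, 14, 29, 34
The largest element is 34.

34


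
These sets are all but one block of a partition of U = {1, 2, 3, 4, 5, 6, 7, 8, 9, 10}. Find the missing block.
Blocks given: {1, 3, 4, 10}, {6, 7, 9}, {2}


U = {1, 2, 3, 4, 5, 6, 7, 8, 9, 10}
Shown blocks: {1, 3, 4, 10}, {6, 7, 9}, {2}
A partition's blocks are pairwise disjoint and cover U, so the missing block = U \ (union of shown blocks).
Union of shown blocks: {1, 2, 3, 4, 6, 7, 9, 10}
Missing block = U \ (union) = {5, 8}

{5, 8}


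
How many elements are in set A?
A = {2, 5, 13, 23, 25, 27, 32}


Set A = {2, 5, 13, 23, 25, 27, 32}
Listing elements: 2, 5, 13, 23, 25, 27, 32
Counting: 7 elements
|A| = 7

7


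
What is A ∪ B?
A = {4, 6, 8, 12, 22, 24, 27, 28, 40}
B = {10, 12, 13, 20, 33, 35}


Set A = {4, 6, 8, 12, 22, 24, 27, 28, 40}
Set B = {10, 12, 13, 20, 33, 35}
A ∪ B includes all elements in either set.
Elements from A: {4, 6, 8, 12, 22, 24, 27, 28, 40}
Elements from B not already included: {10, 13, 20, 33, 35}
A ∪ B = {4, 6, 8, 10, 12, 13, 20, 22, 24, 27, 28, 33, 35, 40}

{4, 6, 8, 10, 12, 13, 20, 22, 24, 27, 28, 33, 35, 40}


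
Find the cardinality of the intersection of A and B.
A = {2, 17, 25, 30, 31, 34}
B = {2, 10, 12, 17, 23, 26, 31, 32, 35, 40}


Set A = {2, 17, 25, 30, 31, 34}
Set B = {2, 10, 12, 17, 23, 26, 31, 32, 35, 40}
A ∩ B = {2, 17, 31}
|A ∩ B| = 3

3


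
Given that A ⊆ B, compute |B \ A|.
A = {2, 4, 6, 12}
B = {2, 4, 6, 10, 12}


Set A = {2, 4, 6, 12}, |A| = 4
Set B = {2, 4, 6, 10, 12}, |B| = 5
Since A ⊆ B: B \ A = {10}
|B| - |A| = 5 - 4 = 1

1


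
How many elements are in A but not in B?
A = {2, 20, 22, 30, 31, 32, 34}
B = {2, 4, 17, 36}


Set A = {2, 20, 22, 30, 31, 32, 34}
Set B = {2, 4, 17, 36}
A \ B = {20, 22, 30, 31, 32, 34}
|A \ B| = 6

6


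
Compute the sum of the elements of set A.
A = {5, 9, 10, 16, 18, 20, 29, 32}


Set A = {5, 9, 10, 16, 18, 20, 29, 32}
Sum = 5 + 9 + 10 + 16 + 18 + 20 + 29 + 32 = 139

139


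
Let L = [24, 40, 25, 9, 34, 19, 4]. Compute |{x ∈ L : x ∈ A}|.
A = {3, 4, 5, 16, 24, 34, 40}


Set A = {3, 4, 5, 16, 24, 34, 40}
Candidates: [24, 40, 25, 9, 34, 19, 4]
Check each candidate:
24 ∈ A, 40 ∈ A, 25 ∉ A, 9 ∉ A, 34 ∈ A, 19 ∉ A, 4 ∈ A
Count of candidates in A: 4

4


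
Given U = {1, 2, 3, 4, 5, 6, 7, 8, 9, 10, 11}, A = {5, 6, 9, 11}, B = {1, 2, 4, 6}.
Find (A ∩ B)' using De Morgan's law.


U = {1, 2, 3, 4, 5, 6, 7, 8, 9, 10, 11}
A = {5, 6, 9, 11}, B = {1, 2, 4, 6}
A ∩ B = {6}
(A ∩ B)' = U \ (A ∩ B) = {1, 2, 3, 4, 5, 7, 8, 9, 10, 11}
Verification via A' ∪ B': A' = {1, 2, 3, 4, 7, 8, 10}, B' = {3, 5, 7, 8, 9, 10, 11}
A' ∪ B' = {1, 2, 3, 4, 5, 7, 8, 9, 10, 11} ✓

{1, 2, 3, 4, 5, 7, 8, 9, 10, 11}


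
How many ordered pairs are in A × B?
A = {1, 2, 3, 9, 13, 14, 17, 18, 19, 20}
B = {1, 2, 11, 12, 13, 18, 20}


Set A = {1, 2, 3, 9, 13, 14, 17, 18, 19, 20} has 10 elements.
Set B = {1, 2, 11, 12, 13, 18, 20} has 7 elements.
|A × B| = |A| × |B| = 10 × 7 = 70

70


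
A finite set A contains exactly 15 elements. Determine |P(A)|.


The set has 15 elements.
The power set contains all possible subsets.
|P(A)| = 2^|A| = 2^15 = 32768

32768


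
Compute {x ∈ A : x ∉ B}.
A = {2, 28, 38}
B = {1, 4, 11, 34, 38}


Set A = {2, 28, 38}
Set B = {1, 4, 11, 34, 38}
Check each element of A against B:
2 ∉ B (include), 28 ∉ B (include), 38 ∈ B
Elements of A not in B: {2, 28}

{2, 28}


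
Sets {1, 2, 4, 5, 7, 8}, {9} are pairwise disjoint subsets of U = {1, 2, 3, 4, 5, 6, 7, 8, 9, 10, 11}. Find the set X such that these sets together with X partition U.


U = {1, 2, 3, 4, 5, 6, 7, 8, 9, 10, 11}
Shown blocks: {1, 2, 4, 5, 7, 8}, {9}
A partition's blocks are pairwise disjoint and cover U, so the missing block = U \ (union of shown blocks).
Union of shown blocks: {1, 2, 4, 5, 7, 8, 9}
Missing block = U \ (union) = {3, 6, 10, 11}

{3, 6, 10, 11}


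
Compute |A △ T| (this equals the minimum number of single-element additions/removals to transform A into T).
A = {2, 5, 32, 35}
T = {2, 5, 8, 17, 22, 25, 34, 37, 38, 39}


Set A = {2, 5, 32, 35}
Set T = {2, 5, 8, 17, 22, 25, 34, 37, 38, 39}
Elements to remove from A (in A, not in T): {32, 35} → 2 removals
Elements to add to A (in T, not in A): {8, 17, 22, 25, 34, 37, 38, 39} → 8 additions
Total edits = 2 + 8 = 10

10


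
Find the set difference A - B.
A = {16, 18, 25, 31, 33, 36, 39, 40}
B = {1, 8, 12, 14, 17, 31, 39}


Set A = {16, 18, 25, 31, 33, 36, 39, 40}
Set B = {1, 8, 12, 14, 17, 31, 39}
A \ B includes elements in A that are not in B.
Check each element of A:
16 (not in B, keep), 18 (not in B, keep), 25 (not in B, keep), 31 (in B, remove), 33 (not in B, keep), 36 (not in B, keep), 39 (in B, remove), 40 (not in B, keep)
A \ B = {16, 18, 25, 33, 36, 40}

{16, 18, 25, 33, 36, 40}


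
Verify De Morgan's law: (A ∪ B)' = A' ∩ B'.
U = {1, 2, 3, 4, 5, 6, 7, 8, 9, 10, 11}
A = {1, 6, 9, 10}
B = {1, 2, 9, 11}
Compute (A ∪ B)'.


U = {1, 2, 3, 4, 5, 6, 7, 8, 9, 10, 11}
A = {1, 6, 9, 10}, B = {1, 2, 9, 11}
A ∪ B = {1, 2, 6, 9, 10, 11}
(A ∪ B)' = U \ (A ∪ B) = {3, 4, 5, 7, 8}
Verification via A' ∩ B': A' = {2, 3, 4, 5, 7, 8, 11}, B' = {3, 4, 5, 6, 7, 8, 10}
A' ∩ B' = {3, 4, 5, 7, 8} ✓

{3, 4, 5, 7, 8}


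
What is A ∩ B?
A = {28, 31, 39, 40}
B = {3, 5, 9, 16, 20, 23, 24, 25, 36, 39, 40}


Set A = {28, 31, 39, 40}
Set B = {3, 5, 9, 16, 20, 23, 24, 25, 36, 39, 40}
A ∩ B includes only elements in both sets.
Check each element of A against B:
28 ✗, 31 ✗, 39 ✓, 40 ✓
A ∩ B = {39, 40}

{39, 40}


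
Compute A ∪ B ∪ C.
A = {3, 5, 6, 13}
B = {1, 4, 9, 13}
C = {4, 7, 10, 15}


Set A = {3, 5, 6, 13}
Set B = {1, 4, 9, 13}
Set C = {4, 7, 10, 15}
First, A ∪ B = {1, 3, 4, 5, 6, 9, 13}
Then, (A ∪ B) ∪ C = {1, 3, 4, 5, 6, 7, 9, 10, 13, 15}

{1, 3, 4, 5, 6, 7, 9, 10, 13, 15}


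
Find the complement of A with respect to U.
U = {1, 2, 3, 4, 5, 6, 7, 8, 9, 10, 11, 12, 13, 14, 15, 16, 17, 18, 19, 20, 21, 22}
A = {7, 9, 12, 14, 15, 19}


Universal set U = {1, 2, 3, 4, 5, 6, 7, 8, 9, 10, 11, 12, 13, 14, 15, 16, 17, 18, 19, 20, 21, 22}
Set A = {7, 9, 12, 14, 15, 19}
A' = U \ A = elements in U but not in A
Checking each element of U:
1 (not in A, include), 2 (not in A, include), 3 (not in A, include), 4 (not in A, include), 5 (not in A, include), 6 (not in A, include), 7 (in A, exclude), 8 (not in A, include), 9 (in A, exclude), 10 (not in A, include), 11 (not in A, include), 12 (in A, exclude), 13 (not in A, include), 14 (in A, exclude), 15 (in A, exclude), 16 (not in A, include), 17 (not in A, include), 18 (not in A, include), 19 (in A, exclude), 20 (not in A, include), 21 (not in A, include), 22 (not in A, include)
A' = {1, 2, 3, 4, 5, 6, 8, 10, 11, 13, 16, 17, 18, 20, 21, 22}

{1, 2, 3, 4, 5, 6, 8, 10, 11, 13, 16, 17, 18, 20, 21, 22}


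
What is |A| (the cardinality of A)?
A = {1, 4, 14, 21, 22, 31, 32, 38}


Set A = {1, 4, 14, 21, 22, 31, 32, 38}
Listing elements: 1, 4, 14, 21, 22, 31, 32, 38
Counting: 8 elements
|A| = 8

8


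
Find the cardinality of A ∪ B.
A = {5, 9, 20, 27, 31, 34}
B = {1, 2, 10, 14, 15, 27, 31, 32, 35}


Set A = {5, 9, 20, 27, 31, 34}, |A| = 6
Set B = {1, 2, 10, 14, 15, 27, 31, 32, 35}, |B| = 9
A ∩ B = {27, 31}, |A ∩ B| = 2
|A ∪ B| = |A| + |B| - |A ∩ B| = 6 + 9 - 2 = 13

13


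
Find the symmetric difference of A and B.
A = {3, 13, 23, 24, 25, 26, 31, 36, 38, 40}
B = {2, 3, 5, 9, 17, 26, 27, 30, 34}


Set A = {3, 13, 23, 24, 25, 26, 31, 36, 38, 40}
Set B = {2, 3, 5, 9, 17, 26, 27, 30, 34}
A △ B = (A \ B) ∪ (B \ A)
Elements in A but not B: {13, 23, 24, 25, 31, 36, 38, 40}
Elements in B but not A: {2, 5, 9, 17, 27, 30, 34}
A △ B = {2, 5, 9, 13, 17, 23, 24, 25, 27, 30, 31, 34, 36, 38, 40}

{2, 5, 9, 13, 17, 23, 24, 25, 27, 30, 31, 34, 36, 38, 40}


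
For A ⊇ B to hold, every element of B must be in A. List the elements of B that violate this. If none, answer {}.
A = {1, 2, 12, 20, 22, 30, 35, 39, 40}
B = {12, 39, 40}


Set A = {1, 2, 12, 20, 22, 30, 35, 39, 40}
Set B = {12, 39, 40}
Check each element of B against A:
12 ∈ A, 39 ∈ A, 40 ∈ A
Elements of B not in A: {}

{}


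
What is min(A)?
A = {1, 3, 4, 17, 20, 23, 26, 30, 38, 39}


Set A = {1, 3, 4, 17, 20, 23, 26, 30, 38, 39}
Elements in ascending order: 1, 3, 4, 17, 20, 23, 26, 30, 38, 39
The smallest element is 1.

1


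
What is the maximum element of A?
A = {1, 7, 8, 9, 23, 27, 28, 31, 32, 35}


Set A = {1, 7, 8, 9, 23, 27, 28, 31, 32, 35}
Elements in ascending order: 1, 7, 8, 9, 23, 27, 28, 31, 32, 35
The largest element is 35.

35


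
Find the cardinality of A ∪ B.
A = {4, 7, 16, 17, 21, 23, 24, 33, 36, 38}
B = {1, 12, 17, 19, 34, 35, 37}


Set A = {4, 7, 16, 17, 21, 23, 24, 33, 36, 38}, |A| = 10
Set B = {1, 12, 17, 19, 34, 35, 37}, |B| = 7
A ∩ B = {17}, |A ∩ B| = 1
|A ∪ B| = |A| + |B| - |A ∩ B| = 10 + 7 - 1 = 16

16


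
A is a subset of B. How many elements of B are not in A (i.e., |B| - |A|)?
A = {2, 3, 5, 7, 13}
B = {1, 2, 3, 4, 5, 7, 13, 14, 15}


Set A = {2, 3, 5, 7, 13}, |A| = 5
Set B = {1, 2, 3, 4, 5, 7, 13, 14, 15}, |B| = 9
Since A ⊆ B: B \ A = {1, 4, 14, 15}
|B| - |A| = 9 - 5 = 4

4


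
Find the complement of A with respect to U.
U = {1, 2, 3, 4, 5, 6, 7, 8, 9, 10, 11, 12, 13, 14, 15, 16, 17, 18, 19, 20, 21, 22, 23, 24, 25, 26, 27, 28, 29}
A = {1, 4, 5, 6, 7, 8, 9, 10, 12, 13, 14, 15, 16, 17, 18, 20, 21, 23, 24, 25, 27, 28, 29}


Universal set U = {1, 2, 3, 4, 5, 6, 7, 8, 9, 10, 11, 12, 13, 14, 15, 16, 17, 18, 19, 20, 21, 22, 23, 24, 25, 26, 27, 28, 29}
Set A = {1, 4, 5, 6, 7, 8, 9, 10, 12, 13, 14, 15, 16, 17, 18, 20, 21, 23, 24, 25, 27, 28, 29}
A' = U \ A = elements in U but not in A
Checking each element of U:
1 (in A, exclude), 2 (not in A, include), 3 (not in A, include), 4 (in A, exclude), 5 (in A, exclude), 6 (in A, exclude), 7 (in A, exclude), 8 (in A, exclude), 9 (in A, exclude), 10 (in A, exclude), 11 (not in A, include), 12 (in A, exclude), 13 (in A, exclude), 14 (in A, exclude), 15 (in A, exclude), 16 (in A, exclude), 17 (in A, exclude), 18 (in A, exclude), 19 (not in A, include), 20 (in A, exclude), 21 (in A, exclude), 22 (not in A, include), 23 (in A, exclude), 24 (in A, exclude), 25 (in A, exclude), 26 (not in A, include), 27 (in A, exclude), 28 (in A, exclude), 29 (in A, exclude)
A' = {2, 3, 11, 19, 22, 26}

{2, 3, 11, 19, 22, 26}


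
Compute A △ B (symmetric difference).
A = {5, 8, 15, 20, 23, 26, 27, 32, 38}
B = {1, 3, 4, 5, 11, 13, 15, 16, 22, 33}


Set A = {5, 8, 15, 20, 23, 26, 27, 32, 38}
Set B = {1, 3, 4, 5, 11, 13, 15, 16, 22, 33}
A △ B = (A \ B) ∪ (B \ A)
Elements in A but not B: {8, 20, 23, 26, 27, 32, 38}
Elements in B but not A: {1, 3, 4, 11, 13, 16, 22, 33}
A △ B = {1, 3, 4, 8, 11, 13, 16, 20, 22, 23, 26, 27, 32, 33, 38}

{1, 3, 4, 8, 11, 13, 16, 20, 22, 23, 26, 27, 32, 33, 38}


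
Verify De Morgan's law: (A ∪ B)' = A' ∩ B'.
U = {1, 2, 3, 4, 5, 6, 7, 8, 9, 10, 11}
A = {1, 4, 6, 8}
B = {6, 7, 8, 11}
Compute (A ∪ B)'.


U = {1, 2, 3, 4, 5, 6, 7, 8, 9, 10, 11}
A = {1, 4, 6, 8}, B = {6, 7, 8, 11}
A ∪ B = {1, 4, 6, 7, 8, 11}
(A ∪ B)' = U \ (A ∪ B) = {2, 3, 5, 9, 10}
Verification via A' ∩ B': A' = {2, 3, 5, 7, 9, 10, 11}, B' = {1, 2, 3, 4, 5, 9, 10}
A' ∩ B' = {2, 3, 5, 9, 10} ✓

{2, 3, 5, 9, 10}


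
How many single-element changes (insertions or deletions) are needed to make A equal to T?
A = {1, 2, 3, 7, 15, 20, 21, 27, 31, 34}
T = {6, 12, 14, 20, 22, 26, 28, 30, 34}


Set A = {1, 2, 3, 7, 15, 20, 21, 27, 31, 34}
Set T = {6, 12, 14, 20, 22, 26, 28, 30, 34}
Elements to remove from A (in A, not in T): {1, 2, 3, 7, 15, 21, 27, 31} → 8 removals
Elements to add to A (in T, not in A): {6, 12, 14, 22, 26, 28, 30} → 7 additions
Total edits = 8 + 7 = 15

15


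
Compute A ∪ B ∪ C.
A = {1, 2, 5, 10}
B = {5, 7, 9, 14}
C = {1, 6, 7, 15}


Set A = {1, 2, 5, 10}
Set B = {5, 7, 9, 14}
Set C = {1, 6, 7, 15}
First, A ∪ B = {1, 2, 5, 7, 9, 10, 14}
Then, (A ∪ B) ∪ C = {1, 2, 5, 6, 7, 9, 10, 14, 15}

{1, 2, 5, 6, 7, 9, 10, 14, 15}


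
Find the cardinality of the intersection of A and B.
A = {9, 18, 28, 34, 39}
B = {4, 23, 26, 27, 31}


Set A = {9, 18, 28, 34, 39}
Set B = {4, 23, 26, 27, 31}
A ∩ B = {}
|A ∩ B| = 0

0


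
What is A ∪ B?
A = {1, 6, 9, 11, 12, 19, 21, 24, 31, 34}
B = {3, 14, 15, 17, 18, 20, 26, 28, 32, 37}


Set A = {1, 6, 9, 11, 12, 19, 21, 24, 31, 34}
Set B = {3, 14, 15, 17, 18, 20, 26, 28, 32, 37}
A ∪ B includes all elements in either set.
Elements from A: {1, 6, 9, 11, 12, 19, 21, 24, 31, 34}
Elements from B not already included: {3, 14, 15, 17, 18, 20, 26, 28, 32, 37}
A ∪ B = {1, 3, 6, 9, 11, 12, 14, 15, 17, 18, 19, 20, 21, 24, 26, 28, 31, 32, 34, 37}

{1, 3, 6, 9, 11, 12, 14, 15, 17, 18, 19, 20, 21, 24, 26, 28, 31, 32, 34, 37}


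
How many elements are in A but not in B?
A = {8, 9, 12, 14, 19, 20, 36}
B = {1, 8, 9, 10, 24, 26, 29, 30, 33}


Set A = {8, 9, 12, 14, 19, 20, 36}
Set B = {1, 8, 9, 10, 24, 26, 29, 30, 33}
A \ B = {12, 14, 19, 20, 36}
|A \ B| = 5

5


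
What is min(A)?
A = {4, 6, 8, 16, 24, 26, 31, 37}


Set A = {4, 6, 8, 16, 24, 26, 31, 37}
Elements in ascending order: 4, 6, 8, 16, 24, 26, 31, 37
The smallest element is 4.

4


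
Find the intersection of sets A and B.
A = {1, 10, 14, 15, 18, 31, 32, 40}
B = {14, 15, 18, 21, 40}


Set A = {1, 10, 14, 15, 18, 31, 32, 40}
Set B = {14, 15, 18, 21, 40}
A ∩ B includes only elements in both sets.
Check each element of A against B:
1 ✗, 10 ✗, 14 ✓, 15 ✓, 18 ✓, 31 ✗, 32 ✗, 40 ✓
A ∩ B = {14, 15, 18, 40}

{14, 15, 18, 40}


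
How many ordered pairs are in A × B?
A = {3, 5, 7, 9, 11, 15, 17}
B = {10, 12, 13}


Set A = {3, 5, 7, 9, 11, 15, 17} has 7 elements.
Set B = {10, 12, 13} has 3 elements.
|A × B| = |A| × |B| = 7 × 3 = 21

21


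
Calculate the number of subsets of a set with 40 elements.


The set has 40 elements.
The power set contains all possible subsets.
|P(A)| = 2^|A| = 2^40 = 1099511627776

1099511627776


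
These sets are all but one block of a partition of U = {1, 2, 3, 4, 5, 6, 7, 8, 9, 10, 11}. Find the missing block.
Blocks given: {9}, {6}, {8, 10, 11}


U = {1, 2, 3, 4, 5, 6, 7, 8, 9, 10, 11}
Shown blocks: {9}, {6}, {8, 10, 11}
A partition's blocks are pairwise disjoint and cover U, so the missing block = U \ (union of shown blocks).
Union of shown blocks: {6, 8, 9, 10, 11}
Missing block = U \ (union) = {1, 2, 3, 4, 5, 7}

{1, 2, 3, 4, 5, 7}


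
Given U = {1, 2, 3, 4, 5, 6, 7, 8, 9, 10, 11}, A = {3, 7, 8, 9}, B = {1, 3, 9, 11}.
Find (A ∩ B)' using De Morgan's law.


U = {1, 2, 3, 4, 5, 6, 7, 8, 9, 10, 11}
A = {3, 7, 8, 9}, B = {1, 3, 9, 11}
A ∩ B = {3, 9}
(A ∩ B)' = U \ (A ∩ B) = {1, 2, 4, 5, 6, 7, 8, 10, 11}
Verification via A' ∪ B': A' = {1, 2, 4, 5, 6, 10, 11}, B' = {2, 4, 5, 6, 7, 8, 10}
A' ∪ B' = {1, 2, 4, 5, 6, 7, 8, 10, 11} ✓

{1, 2, 4, 5, 6, 7, 8, 10, 11}


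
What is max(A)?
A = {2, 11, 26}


Set A = {2, 11, 26}
Elements in ascending order: 2, 11, 26
The largest element is 26.

26


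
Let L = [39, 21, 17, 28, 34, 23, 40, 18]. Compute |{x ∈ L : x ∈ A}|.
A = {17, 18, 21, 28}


Set A = {17, 18, 21, 28}
Candidates: [39, 21, 17, 28, 34, 23, 40, 18]
Check each candidate:
39 ∉ A, 21 ∈ A, 17 ∈ A, 28 ∈ A, 34 ∉ A, 23 ∉ A, 40 ∉ A, 18 ∈ A
Count of candidates in A: 4

4


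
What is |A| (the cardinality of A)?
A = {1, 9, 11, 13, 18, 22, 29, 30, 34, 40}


Set A = {1, 9, 11, 13, 18, 22, 29, 30, 34, 40}
Listing elements: 1, 9, 11, 13, 18, 22, 29, 30, 34, 40
Counting: 10 elements
|A| = 10

10


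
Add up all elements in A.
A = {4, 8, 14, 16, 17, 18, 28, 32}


Set A = {4, 8, 14, 16, 17, 18, 28, 32}
Sum = 4 + 8 + 14 + 16 + 17 + 18 + 28 + 32 = 137

137


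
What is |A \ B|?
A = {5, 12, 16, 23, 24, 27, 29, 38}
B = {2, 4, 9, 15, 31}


Set A = {5, 12, 16, 23, 24, 27, 29, 38}
Set B = {2, 4, 9, 15, 31}
A \ B = {5, 12, 16, 23, 24, 27, 29, 38}
|A \ B| = 8

8


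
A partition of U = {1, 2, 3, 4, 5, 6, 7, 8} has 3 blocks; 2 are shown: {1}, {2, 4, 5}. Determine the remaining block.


U = {1, 2, 3, 4, 5, 6, 7, 8}
Shown blocks: {1}, {2, 4, 5}
A partition's blocks are pairwise disjoint and cover U, so the missing block = U \ (union of shown blocks).
Union of shown blocks: {1, 2, 4, 5}
Missing block = U \ (union) = {3, 6, 7, 8}

{3, 6, 7, 8}


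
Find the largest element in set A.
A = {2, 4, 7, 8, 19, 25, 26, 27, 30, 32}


Set A = {2, 4, 7, 8, 19, 25, 26, 27, 30, 32}
Elements in ascending order: 2, 4, 7, 8, 19, 25, 26, 27, 30, 32
The largest element is 32.

32


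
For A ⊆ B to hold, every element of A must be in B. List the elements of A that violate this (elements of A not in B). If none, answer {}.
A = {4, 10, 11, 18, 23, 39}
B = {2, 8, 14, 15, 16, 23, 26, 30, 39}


Set A = {4, 10, 11, 18, 23, 39}
Set B = {2, 8, 14, 15, 16, 23, 26, 30, 39}
Check each element of A against B:
4 ∉ B (include), 10 ∉ B (include), 11 ∉ B (include), 18 ∉ B (include), 23 ∈ B, 39 ∈ B
Elements of A not in B: {4, 10, 11, 18}

{4, 10, 11, 18}


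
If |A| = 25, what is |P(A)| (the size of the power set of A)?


The set has 25 elements.
The power set contains all possible subsets.
|P(A)| = 2^|A| = 2^25 = 33554432

33554432


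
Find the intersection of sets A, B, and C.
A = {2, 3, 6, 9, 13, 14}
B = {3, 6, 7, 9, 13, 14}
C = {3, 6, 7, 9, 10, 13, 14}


Set A = {2, 3, 6, 9, 13, 14}
Set B = {3, 6, 7, 9, 13, 14}
Set C = {3, 6, 7, 9, 10, 13, 14}
First, A ∩ B = {3, 6, 9, 13, 14}
Then, (A ∩ B) ∩ C = {3, 6, 9, 13, 14}

{3, 6, 9, 13, 14}


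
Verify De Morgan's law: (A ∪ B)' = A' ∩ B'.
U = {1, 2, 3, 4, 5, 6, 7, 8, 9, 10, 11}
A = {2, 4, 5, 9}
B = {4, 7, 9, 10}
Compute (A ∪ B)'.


U = {1, 2, 3, 4, 5, 6, 7, 8, 9, 10, 11}
A = {2, 4, 5, 9}, B = {4, 7, 9, 10}
A ∪ B = {2, 4, 5, 7, 9, 10}
(A ∪ B)' = U \ (A ∪ B) = {1, 3, 6, 8, 11}
Verification via A' ∩ B': A' = {1, 3, 6, 7, 8, 10, 11}, B' = {1, 2, 3, 5, 6, 8, 11}
A' ∩ B' = {1, 3, 6, 8, 11} ✓

{1, 3, 6, 8, 11}


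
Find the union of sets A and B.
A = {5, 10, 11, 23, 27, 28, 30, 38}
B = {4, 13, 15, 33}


Set A = {5, 10, 11, 23, 27, 28, 30, 38}
Set B = {4, 13, 15, 33}
A ∪ B includes all elements in either set.
Elements from A: {5, 10, 11, 23, 27, 28, 30, 38}
Elements from B not already included: {4, 13, 15, 33}
A ∪ B = {4, 5, 10, 11, 13, 15, 23, 27, 28, 30, 33, 38}

{4, 5, 10, 11, 13, 15, 23, 27, 28, 30, 33, 38}


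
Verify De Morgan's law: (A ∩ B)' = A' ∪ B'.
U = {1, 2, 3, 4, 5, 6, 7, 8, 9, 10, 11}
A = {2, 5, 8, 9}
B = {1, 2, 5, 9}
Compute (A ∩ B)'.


U = {1, 2, 3, 4, 5, 6, 7, 8, 9, 10, 11}
A = {2, 5, 8, 9}, B = {1, 2, 5, 9}
A ∩ B = {2, 5, 9}
(A ∩ B)' = U \ (A ∩ B) = {1, 3, 4, 6, 7, 8, 10, 11}
Verification via A' ∪ B': A' = {1, 3, 4, 6, 7, 10, 11}, B' = {3, 4, 6, 7, 8, 10, 11}
A' ∪ B' = {1, 3, 4, 6, 7, 8, 10, 11} ✓

{1, 3, 4, 6, 7, 8, 10, 11}


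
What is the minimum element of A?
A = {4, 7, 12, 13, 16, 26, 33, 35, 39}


Set A = {4, 7, 12, 13, 16, 26, 33, 35, 39}
Elements in ascending order: 4, 7, 12, 13, 16, 26, 33, 35, 39
The smallest element is 4.

4


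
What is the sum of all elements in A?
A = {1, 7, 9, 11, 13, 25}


Set A = {1, 7, 9, 11, 13, 25}
Sum = 1 + 7 + 9 + 11 + 13 + 25 = 66

66


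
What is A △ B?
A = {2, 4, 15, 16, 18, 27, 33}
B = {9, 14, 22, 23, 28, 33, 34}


Set A = {2, 4, 15, 16, 18, 27, 33}
Set B = {9, 14, 22, 23, 28, 33, 34}
A △ B = (A \ B) ∪ (B \ A)
Elements in A but not B: {2, 4, 15, 16, 18, 27}
Elements in B but not A: {9, 14, 22, 23, 28, 34}
A △ B = {2, 4, 9, 14, 15, 16, 18, 22, 23, 27, 28, 34}

{2, 4, 9, 14, 15, 16, 18, 22, 23, 27, 28, 34}


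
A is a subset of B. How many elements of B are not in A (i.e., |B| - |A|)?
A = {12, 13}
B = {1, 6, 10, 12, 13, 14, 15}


Set A = {12, 13}, |A| = 2
Set B = {1, 6, 10, 12, 13, 14, 15}, |B| = 7
Since A ⊆ B: B \ A = {1, 6, 10, 14, 15}
|B| - |A| = 7 - 2 = 5

5


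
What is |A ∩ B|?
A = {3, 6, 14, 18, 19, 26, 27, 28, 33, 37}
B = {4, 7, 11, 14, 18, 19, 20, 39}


Set A = {3, 6, 14, 18, 19, 26, 27, 28, 33, 37}
Set B = {4, 7, 11, 14, 18, 19, 20, 39}
A ∩ B = {14, 18, 19}
|A ∩ B| = 3

3


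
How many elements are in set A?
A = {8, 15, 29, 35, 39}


Set A = {8, 15, 29, 35, 39}
Listing elements: 8, 15, 29, 35, 39
Counting: 5 elements
|A| = 5

5


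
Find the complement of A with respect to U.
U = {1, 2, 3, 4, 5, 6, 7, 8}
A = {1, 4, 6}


Universal set U = {1, 2, 3, 4, 5, 6, 7, 8}
Set A = {1, 4, 6}
A' = U \ A = elements in U but not in A
Checking each element of U:
1 (in A, exclude), 2 (not in A, include), 3 (not in A, include), 4 (in A, exclude), 5 (not in A, include), 6 (in A, exclude), 7 (not in A, include), 8 (not in A, include)
A' = {2, 3, 5, 7, 8}

{2, 3, 5, 7, 8}


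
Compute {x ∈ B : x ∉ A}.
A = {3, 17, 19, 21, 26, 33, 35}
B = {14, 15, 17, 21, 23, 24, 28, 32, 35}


Set A = {3, 17, 19, 21, 26, 33, 35}
Set B = {14, 15, 17, 21, 23, 24, 28, 32, 35}
Check each element of B against A:
14 ∉ A (include), 15 ∉ A (include), 17 ∈ A, 21 ∈ A, 23 ∉ A (include), 24 ∉ A (include), 28 ∉ A (include), 32 ∉ A (include), 35 ∈ A
Elements of B not in A: {14, 15, 23, 24, 28, 32}

{14, 15, 23, 24, 28, 32}


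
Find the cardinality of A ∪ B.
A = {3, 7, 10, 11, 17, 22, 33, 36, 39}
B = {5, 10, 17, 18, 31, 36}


Set A = {3, 7, 10, 11, 17, 22, 33, 36, 39}, |A| = 9
Set B = {5, 10, 17, 18, 31, 36}, |B| = 6
A ∩ B = {10, 17, 36}, |A ∩ B| = 3
|A ∪ B| = |A| + |B| - |A ∩ B| = 9 + 6 - 3 = 12

12


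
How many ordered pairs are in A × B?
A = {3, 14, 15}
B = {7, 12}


Set A = {3, 14, 15} has 3 elements.
Set B = {7, 12} has 2 elements.
|A × B| = |A| × |B| = 3 × 2 = 6

6


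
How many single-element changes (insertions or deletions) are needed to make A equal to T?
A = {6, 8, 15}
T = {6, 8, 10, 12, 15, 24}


Set A = {6, 8, 15}
Set T = {6, 8, 10, 12, 15, 24}
Elements to remove from A (in A, not in T): {} → 0 removals
Elements to add to A (in T, not in A): {10, 12, 24} → 3 additions
Total edits = 0 + 3 = 3

3


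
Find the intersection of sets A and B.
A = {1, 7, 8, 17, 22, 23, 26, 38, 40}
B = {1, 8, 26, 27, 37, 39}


Set A = {1, 7, 8, 17, 22, 23, 26, 38, 40}
Set B = {1, 8, 26, 27, 37, 39}
A ∩ B includes only elements in both sets.
Check each element of A against B:
1 ✓, 7 ✗, 8 ✓, 17 ✗, 22 ✗, 23 ✗, 26 ✓, 38 ✗, 40 ✗
A ∩ B = {1, 8, 26}

{1, 8, 26}


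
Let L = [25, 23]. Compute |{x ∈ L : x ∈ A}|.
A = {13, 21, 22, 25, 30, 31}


Set A = {13, 21, 22, 25, 30, 31}
Candidates: [25, 23]
Check each candidate:
25 ∈ A, 23 ∉ A
Count of candidates in A: 1

1


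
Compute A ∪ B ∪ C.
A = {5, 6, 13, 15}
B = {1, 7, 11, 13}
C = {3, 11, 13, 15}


Set A = {5, 6, 13, 15}
Set B = {1, 7, 11, 13}
Set C = {3, 11, 13, 15}
First, A ∪ B = {1, 5, 6, 7, 11, 13, 15}
Then, (A ∪ B) ∪ C = {1, 3, 5, 6, 7, 11, 13, 15}

{1, 3, 5, 6, 7, 11, 13, 15}


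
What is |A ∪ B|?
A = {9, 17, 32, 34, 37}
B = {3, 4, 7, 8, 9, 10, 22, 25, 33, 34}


Set A = {9, 17, 32, 34, 37}, |A| = 5
Set B = {3, 4, 7, 8, 9, 10, 22, 25, 33, 34}, |B| = 10
A ∩ B = {9, 34}, |A ∩ B| = 2
|A ∪ B| = |A| + |B| - |A ∩ B| = 5 + 10 - 2 = 13

13


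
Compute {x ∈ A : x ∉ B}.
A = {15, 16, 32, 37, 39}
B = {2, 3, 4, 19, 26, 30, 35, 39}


Set A = {15, 16, 32, 37, 39}
Set B = {2, 3, 4, 19, 26, 30, 35, 39}
Check each element of A against B:
15 ∉ B (include), 16 ∉ B (include), 32 ∉ B (include), 37 ∉ B (include), 39 ∈ B
Elements of A not in B: {15, 16, 32, 37}

{15, 16, 32, 37}


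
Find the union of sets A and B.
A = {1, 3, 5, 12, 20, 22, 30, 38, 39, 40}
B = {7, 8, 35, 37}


Set A = {1, 3, 5, 12, 20, 22, 30, 38, 39, 40}
Set B = {7, 8, 35, 37}
A ∪ B includes all elements in either set.
Elements from A: {1, 3, 5, 12, 20, 22, 30, 38, 39, 40}
Elements from B not already included: {7, 8, 35, 37}
A ∪ B = {1, 3, 5, 7, 8, 12, 20, 22, 30, 35, 37, 38, 39, 40}

{1, 3, 5, 7, 8, 12, 20, 22, 30, 35, 37, 38, 39, 40}


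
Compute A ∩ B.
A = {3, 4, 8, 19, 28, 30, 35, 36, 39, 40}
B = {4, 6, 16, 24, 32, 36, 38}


Set A = {3, 4, 8, 19, 28, 30, 35, 36, 39, 40}
Set B = {4, 6, 16, 24, 32, 36, 38}
A ∩ B includes only elements in both sets.
Check each element of A against B:
3 ✗, 4 ✓, 8 ✗, 19 ✗, 28 ✗, 30 ✗, 35 ✗, 36 ✓, 39 ✗, 40 ✗
A ∩ B = {4, 36}

{4, 36}


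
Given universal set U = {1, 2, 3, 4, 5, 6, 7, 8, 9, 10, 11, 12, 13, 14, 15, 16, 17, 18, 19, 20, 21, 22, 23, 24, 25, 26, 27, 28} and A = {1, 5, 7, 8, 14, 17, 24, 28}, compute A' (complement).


Universal set U = {1, 2, 3, 4, 5, 6, 7, 8, 9, 10, 11, 12, 13, 14, 15, 16, 17, 18, 19, 20, 21, 22, 23, 24, 25, 26, 27, 28}
Set A = {1, 5, 7, 8, 14, 17, 24, 28}
A' = U \ A = elements in U but not in A
Checking each element of U:
1 (in A, exclude), 2 (not in A, include), 3 (not in A, include), 4 (not in A, include), 5 (in A, exclude), 6 (not in A, include), 7 (in A, exclude), 8 (in A, exclude), 9 (not in A, include), 10 (not in A, include), 11 (not in A, include), 12 (not in A, include), 13 (not in A, include), 14 (in A, exclude), 15 (not in A, include), 16 (not in A, include), 17 (in A, exclude), 18 (not in A, include), 19 (not in A, include), 20 (not in A, include), 21 (not in A, include), 22 (not in A, include), 23 (not in A, include), 24 (in A, exclude), 25 (not in A, include), 26 (not in A, include), 27 (not in A, include), 28 (in A, exclude)
A' = {2, 3, 4, 6, 9, 10, 11, 12, 13, 15, 16, 18, 19, 20, 21, 22, 23, 25, 26, 27}

{2, 3, 4, 6, 9, 10, 11, 12, 13, 15, 16, 18, 19, 20, 21, 22, 23, 25, 26, 27}
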